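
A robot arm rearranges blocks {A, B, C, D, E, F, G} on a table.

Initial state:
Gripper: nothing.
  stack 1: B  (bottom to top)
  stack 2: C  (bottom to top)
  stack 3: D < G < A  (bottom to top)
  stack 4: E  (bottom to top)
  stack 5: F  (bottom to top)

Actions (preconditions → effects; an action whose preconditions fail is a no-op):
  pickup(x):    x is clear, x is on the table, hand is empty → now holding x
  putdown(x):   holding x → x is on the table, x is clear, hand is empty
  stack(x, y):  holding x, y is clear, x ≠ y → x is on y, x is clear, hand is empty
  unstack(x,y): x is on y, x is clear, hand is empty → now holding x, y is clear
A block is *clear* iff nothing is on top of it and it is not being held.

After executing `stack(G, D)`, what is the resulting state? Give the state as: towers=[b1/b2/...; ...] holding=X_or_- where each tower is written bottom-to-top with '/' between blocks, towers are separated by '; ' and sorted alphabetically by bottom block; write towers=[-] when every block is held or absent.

towers=[B; C; D/G/A; E; F] holding=-

before: towers=[B; C; D/G/A; E; F] holding=-
pre[stack(G, D)]: holding(G) no, clear(D) no, G≠D yes
holding(G), clear(D) unmet → stack(G, D) is a no-op
after:  towers=[B; C; D/G/A; E; F] holding=-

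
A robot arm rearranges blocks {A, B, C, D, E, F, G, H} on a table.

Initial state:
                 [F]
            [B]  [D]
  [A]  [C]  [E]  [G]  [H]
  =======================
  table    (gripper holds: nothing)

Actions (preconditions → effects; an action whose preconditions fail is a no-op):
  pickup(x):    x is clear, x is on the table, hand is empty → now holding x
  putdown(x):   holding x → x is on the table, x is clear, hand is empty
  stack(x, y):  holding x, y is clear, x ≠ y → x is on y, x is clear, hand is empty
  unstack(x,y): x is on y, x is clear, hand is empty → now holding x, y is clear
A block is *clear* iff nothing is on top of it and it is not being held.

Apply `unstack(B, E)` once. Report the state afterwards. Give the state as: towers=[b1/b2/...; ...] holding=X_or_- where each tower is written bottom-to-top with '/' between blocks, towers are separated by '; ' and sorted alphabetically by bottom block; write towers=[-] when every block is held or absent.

towers=[A; C; E; G/D/F; H] holding=B

before: towers=[A; C; E/B; G/D/F; H] holding=-
pre[unstack(B, E)]: on(B,E) yes, clear(B) yes, handempty yes
all met → apply unstack(B, E)
after:  towers=[A; C; E; G/D/F; H] holding=B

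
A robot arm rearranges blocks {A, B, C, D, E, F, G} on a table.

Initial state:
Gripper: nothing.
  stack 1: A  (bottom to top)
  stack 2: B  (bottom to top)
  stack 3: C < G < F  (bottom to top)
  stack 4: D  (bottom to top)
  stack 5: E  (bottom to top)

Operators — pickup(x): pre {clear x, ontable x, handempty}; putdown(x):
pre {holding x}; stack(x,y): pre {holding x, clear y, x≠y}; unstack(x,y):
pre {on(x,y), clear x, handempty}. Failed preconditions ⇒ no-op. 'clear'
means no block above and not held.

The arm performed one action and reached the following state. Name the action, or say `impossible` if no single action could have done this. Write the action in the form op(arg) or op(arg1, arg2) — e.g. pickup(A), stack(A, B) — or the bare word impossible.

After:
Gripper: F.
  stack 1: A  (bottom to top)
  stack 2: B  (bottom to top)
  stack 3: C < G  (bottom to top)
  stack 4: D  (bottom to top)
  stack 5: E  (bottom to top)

unstack(F, G)

target: towers=[A; B; C/G; D; E] holding=F
         pickup(B) → towers=[A; C/G/F; D; E] holding=B
     unstack(F, G) → towers=[A; B; C/G; D; E] holding=F  ← match
         pickup(D) → towers=[A; B; C/G/F; E] holding=D
         pickup(A) → towers=[B; C/G/F; D; E] holding=A
         pickup(E) → towers=[A; B; C/G/F; D] holding=E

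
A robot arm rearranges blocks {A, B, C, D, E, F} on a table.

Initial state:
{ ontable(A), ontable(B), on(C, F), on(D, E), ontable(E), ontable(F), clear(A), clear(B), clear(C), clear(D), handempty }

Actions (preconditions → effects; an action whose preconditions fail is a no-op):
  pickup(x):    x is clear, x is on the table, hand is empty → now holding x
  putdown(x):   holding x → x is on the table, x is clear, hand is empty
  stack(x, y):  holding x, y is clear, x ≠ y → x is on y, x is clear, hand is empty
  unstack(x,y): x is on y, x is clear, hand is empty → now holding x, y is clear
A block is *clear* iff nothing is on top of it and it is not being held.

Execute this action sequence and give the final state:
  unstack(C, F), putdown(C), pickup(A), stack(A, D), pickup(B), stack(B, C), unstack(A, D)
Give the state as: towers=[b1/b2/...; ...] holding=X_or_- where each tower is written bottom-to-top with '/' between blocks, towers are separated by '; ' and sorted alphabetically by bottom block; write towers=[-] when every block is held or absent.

step 1 (unstack(C, F)): towers=[A; B; E/D; F] holding=C
step 2 (putdown(C)): towers=[A; B; C; E/D; F] holding=-
step 3 (pickup(A)): towers=[B; C; E/D; F] holding=A
step 4 (stack(A, D)): towers=[B; C; E/D/A; F] holding=-
step 5 (pickup(B)): towers=[C; E/D/A; F] holding=B
step 6 (stack(B, C)): towers=[C/B; E/D/A; F] holding=-
step 7 (unstack(A, D)): towers=[C/B; E/D; F] holding=A

towers=[C/B; E/D; F] holding=A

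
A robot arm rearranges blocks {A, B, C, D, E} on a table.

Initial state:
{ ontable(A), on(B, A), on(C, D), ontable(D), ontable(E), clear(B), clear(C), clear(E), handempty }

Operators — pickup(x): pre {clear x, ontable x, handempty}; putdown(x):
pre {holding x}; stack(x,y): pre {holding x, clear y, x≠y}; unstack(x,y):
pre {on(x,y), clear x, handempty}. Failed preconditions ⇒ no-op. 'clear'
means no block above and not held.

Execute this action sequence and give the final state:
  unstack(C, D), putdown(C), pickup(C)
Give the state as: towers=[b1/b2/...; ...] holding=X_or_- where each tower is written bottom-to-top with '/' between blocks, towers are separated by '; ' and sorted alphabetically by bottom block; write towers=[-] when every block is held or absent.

towers=[A/B; D; E] holding=C

step 1 (unstack(C, D)): towers=[A/B; D; E] holding=C
step 2 (putdown(C)): towers=[A/B; C; D; E] holding=-
step 3 (pickup(C)): towers=[A/B; D; E] holding=C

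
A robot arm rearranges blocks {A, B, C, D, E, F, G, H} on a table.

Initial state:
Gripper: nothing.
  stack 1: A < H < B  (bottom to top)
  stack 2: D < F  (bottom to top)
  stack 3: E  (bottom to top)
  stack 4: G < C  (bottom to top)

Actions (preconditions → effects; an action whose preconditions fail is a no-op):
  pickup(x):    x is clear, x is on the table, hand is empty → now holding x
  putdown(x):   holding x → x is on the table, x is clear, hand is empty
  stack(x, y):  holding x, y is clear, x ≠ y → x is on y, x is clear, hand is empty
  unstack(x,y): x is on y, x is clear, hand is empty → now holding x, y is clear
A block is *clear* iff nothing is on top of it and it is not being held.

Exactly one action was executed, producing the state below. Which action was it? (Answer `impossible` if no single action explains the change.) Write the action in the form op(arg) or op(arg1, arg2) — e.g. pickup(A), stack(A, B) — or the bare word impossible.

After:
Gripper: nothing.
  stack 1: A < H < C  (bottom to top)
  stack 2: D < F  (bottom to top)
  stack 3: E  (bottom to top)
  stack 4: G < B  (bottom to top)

target: towers=[A/H/C; D/F; E; G/B] holding=-
         pickup(E) → towers=[A/H/B; D/F; G/C] holding=E
     unstack(B, H) → towers=[A/H; D/F; E; G/C] holding=B
     unstack(F, D) → towers=[A/H/B; D; E; G/C] holding=F
     unstack(C, G) → towers=[A/H/B; D/F; E; G] holding=C
none of the 4 applicable actions match → impossible

impossible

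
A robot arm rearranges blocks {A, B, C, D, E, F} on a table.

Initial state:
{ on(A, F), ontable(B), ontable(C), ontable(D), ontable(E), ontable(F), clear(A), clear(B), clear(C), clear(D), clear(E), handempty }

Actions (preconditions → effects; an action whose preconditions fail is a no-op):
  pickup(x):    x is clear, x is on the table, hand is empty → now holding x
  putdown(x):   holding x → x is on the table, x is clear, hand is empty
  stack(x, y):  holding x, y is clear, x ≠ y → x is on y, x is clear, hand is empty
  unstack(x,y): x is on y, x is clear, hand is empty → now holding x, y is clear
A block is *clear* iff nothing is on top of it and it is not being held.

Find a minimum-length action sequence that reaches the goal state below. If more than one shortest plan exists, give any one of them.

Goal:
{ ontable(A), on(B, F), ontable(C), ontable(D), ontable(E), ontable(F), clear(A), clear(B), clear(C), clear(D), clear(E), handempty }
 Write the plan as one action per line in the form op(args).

step 1 (unstack(A, F)): towers=[B; C; D; E; F] holding=A
step 2 (putdown(A)): towers=[A; B; C; D; E; F] holding=-
step 3 (pickup(B)): towers=[A; C; D; E; F] holding=B
step 4 (stack(B, F)): towers=[A; C; D; E; F/B] holding=-
goal check: towers=[A; C; D; E; F/B] holding=- — reached (length 4, optimal by BFS)

unstack(A, F)
putdown(A)
pickup(B)
stack(B, F)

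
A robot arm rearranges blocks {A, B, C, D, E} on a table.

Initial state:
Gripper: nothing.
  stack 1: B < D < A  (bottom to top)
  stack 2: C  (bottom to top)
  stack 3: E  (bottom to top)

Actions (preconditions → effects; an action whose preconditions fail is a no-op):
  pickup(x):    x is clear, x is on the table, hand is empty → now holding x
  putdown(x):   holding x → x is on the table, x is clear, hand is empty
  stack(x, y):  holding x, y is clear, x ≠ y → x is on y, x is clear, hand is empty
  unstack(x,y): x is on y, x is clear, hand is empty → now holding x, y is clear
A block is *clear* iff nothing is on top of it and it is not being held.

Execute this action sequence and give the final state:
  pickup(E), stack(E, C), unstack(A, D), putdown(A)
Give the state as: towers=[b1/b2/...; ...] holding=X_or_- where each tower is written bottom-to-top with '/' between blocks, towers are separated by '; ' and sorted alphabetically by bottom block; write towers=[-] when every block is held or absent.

step 1 (pickup(E)): towers=[B/D/A; C] holding=E
step 2 (stack(E, C)): towers=[B/D/A; C/E] holding=-
step 3 (unstack(A, D)): towers=[B/D; C/E] holding=A
step 4 (putdown(A)): towers=[A; B/D; C/E] holding=-

towers=[A; B/D; C/E] holding=-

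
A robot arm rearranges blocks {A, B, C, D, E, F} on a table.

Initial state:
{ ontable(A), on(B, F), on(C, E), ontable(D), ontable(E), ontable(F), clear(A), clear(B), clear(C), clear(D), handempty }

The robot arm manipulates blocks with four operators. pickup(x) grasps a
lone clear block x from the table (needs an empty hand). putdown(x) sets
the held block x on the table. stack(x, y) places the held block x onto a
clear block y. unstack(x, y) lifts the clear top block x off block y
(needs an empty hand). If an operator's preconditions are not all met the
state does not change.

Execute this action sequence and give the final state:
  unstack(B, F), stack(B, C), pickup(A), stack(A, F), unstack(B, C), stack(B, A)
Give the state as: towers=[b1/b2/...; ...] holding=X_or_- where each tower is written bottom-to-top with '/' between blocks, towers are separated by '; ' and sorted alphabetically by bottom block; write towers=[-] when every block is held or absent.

towers=[D; E/C; F/A/B] holding=-

step 1 (unstack(B, F)): towers=[A; D; E/C; F] holding=B
step 2 (stack(B, C)): towers=[A; D; E/C/B; F] holding=-
step 3 (pickup(A)): towers=[D; E/C/B; F] holding=A
step 4 (stack(A, F)): towers=[D; E/C/B; F/A] holding=-
step 5 (unstack(B, C)): towers=[D; E/C; F/A] holding=B
step 6 (stack(B, A)): towers=[D; E/C; F/A/B] holding=-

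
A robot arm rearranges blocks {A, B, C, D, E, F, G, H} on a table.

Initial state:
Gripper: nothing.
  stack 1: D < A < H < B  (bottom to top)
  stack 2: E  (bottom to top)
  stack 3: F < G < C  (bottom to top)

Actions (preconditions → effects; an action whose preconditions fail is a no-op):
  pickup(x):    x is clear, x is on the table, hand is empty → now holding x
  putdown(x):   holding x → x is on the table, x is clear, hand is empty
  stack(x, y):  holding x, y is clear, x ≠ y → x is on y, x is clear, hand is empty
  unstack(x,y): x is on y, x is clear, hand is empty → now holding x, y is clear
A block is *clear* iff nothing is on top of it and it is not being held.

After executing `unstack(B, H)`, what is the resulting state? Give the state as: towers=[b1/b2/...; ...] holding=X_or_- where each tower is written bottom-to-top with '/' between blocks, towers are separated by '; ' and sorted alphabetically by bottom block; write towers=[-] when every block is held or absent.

before: towers=[D/A/H/B; E; F/G/C] holding=-
pre[unstack(B, H)]: on(B,H) ok, clear(B) ok, handempty ok
all met → apply unstack(B, H)
after:  towers=[D/A/H; E; F/G/C] holding=B

towers=[D/A/H; E; F/G/C] holding=B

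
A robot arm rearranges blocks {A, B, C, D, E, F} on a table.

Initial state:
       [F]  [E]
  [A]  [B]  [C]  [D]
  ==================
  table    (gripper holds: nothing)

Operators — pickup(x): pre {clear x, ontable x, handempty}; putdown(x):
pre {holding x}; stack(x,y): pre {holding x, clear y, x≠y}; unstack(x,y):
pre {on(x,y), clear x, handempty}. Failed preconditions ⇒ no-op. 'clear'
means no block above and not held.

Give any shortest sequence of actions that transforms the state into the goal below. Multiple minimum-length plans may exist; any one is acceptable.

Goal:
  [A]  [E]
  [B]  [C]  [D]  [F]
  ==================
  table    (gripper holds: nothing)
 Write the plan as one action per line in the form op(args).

step 1 (unstack(F, B)): towers=[A; B; C/E; D] holding=F
step 2 (putdown(F)): towers=[A; B; C/E; D; F] holding=-
step 3 (pickup(A)): towers=[B; C/E; D; F] holding=A
step 4 (stack(A, B)): towers=[B/A; C/E; D; F] holding=-
goal check: towers=[B/A; C/E; D; F] holding=- — reached (length 4, optimal by BFS)

unstack(F, B)
putdown(F)
pickup(A)
stack(A, B)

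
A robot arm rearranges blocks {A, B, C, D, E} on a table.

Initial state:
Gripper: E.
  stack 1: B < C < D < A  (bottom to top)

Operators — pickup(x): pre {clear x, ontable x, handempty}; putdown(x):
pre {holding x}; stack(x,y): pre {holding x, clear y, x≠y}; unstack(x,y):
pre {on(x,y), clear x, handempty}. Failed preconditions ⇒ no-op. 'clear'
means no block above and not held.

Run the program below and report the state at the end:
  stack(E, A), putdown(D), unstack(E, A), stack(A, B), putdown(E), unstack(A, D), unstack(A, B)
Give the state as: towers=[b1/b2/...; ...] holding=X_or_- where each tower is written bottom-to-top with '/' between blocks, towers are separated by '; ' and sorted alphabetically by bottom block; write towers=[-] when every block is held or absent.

towers=[B/C/D; E] holding=A

step 1 (stack(E, A)): towers=[B/C/D/A/E] holding=-
step 2 (putdown(D)) [no-op]: towers=[B/C/D/A/E] holding=-
step 3 (unstack(E, A)): towers=[B/C/D/A] holding=E
step 4 (stack(A, B)) [no-op]: towers=[B/C/D/A] holding=E
step 5 (putdown(E)): towers=[B/C/D/A; E] holding=-
step 6 (unstack(A, D)): towers=[B/C/D; E] holding=A
step 7 (unstack(A, B)) [no-op]: towers=[B/C/D; E] holding=A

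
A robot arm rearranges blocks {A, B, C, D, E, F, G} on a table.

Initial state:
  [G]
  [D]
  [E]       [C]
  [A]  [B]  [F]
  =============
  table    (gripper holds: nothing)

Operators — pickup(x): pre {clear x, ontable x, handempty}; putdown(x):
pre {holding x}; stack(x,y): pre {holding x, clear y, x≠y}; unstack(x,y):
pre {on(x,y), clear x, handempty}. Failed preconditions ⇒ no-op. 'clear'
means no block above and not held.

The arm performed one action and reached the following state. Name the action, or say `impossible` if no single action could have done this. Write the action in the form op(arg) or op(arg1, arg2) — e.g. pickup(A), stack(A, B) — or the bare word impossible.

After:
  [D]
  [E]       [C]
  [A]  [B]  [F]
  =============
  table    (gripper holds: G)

unstack(G, D)

target: towers=[A/E/D; B; F/C] holding=G
         pickup(B) → towers=[A/E/D/G; F/C] holding=B
     unstack(G, D) → towers=[A/E/D; B; F/C] holding=G  ← match
     unstack(C, F) → towers=[A/E/D/G; B; F] holding=C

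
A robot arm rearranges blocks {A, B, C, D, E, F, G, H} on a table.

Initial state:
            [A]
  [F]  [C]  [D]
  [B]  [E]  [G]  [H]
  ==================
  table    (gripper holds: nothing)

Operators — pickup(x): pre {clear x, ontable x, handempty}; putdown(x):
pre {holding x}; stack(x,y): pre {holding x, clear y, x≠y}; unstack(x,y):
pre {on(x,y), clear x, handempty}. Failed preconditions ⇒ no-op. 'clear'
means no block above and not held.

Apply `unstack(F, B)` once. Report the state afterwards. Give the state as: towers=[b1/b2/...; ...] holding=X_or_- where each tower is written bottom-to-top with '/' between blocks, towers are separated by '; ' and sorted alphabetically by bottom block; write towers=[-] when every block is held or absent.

towers=[B; E/C; G/D/A; H] holding=F

before: towers=[B/F; E/C; G/D/A; H] holding=-
pre[unstack(F, B)]: on(F,B) ok, clear(F) ok, handempty ok
all met → apply unstack(F, B)
after:  towers=[B; E/C; G/D/A; H] holding=F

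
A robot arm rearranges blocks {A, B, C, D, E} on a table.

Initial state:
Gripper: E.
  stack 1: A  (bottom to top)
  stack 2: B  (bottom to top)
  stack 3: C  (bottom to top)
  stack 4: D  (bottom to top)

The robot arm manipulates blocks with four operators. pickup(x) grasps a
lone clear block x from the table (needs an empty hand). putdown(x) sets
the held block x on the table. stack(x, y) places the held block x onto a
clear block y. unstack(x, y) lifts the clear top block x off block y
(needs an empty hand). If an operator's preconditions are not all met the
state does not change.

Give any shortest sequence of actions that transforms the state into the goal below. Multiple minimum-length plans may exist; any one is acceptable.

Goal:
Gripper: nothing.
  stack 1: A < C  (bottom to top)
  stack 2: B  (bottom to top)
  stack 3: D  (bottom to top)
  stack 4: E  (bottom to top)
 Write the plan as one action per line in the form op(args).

step 1 (putdown(E)): towers=[A; B; C; D; E] holding=-
step 2 (pickup(C)): towers=[A; B; D; E] holding=C
step 3 (stack(C, A)): towers=[A/C; B; D; E] holding=-
goal check: towers=[A/C; B; D; E] holding=- — reached (length 3, optimal by BFS)

putdown(E)
pickup(C)
stack(C, A)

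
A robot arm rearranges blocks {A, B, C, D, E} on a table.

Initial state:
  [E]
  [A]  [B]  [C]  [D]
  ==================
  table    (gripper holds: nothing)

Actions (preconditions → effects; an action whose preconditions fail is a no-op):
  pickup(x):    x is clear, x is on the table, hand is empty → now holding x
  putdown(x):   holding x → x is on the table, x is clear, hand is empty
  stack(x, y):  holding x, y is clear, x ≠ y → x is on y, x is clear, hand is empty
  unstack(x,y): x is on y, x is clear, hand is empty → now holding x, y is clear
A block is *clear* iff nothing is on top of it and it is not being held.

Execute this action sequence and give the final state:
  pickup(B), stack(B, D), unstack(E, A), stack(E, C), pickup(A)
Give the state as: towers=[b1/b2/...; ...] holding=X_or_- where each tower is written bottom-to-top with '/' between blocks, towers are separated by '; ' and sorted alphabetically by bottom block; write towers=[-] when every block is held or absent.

step 1 (pickup(B)): towers=[A/E; C; D] holding=B
step 2 (stack(B, D)): towers=[A/E; C; D/B] holding=-
step 3 (unstack(E, A)): towers=[A; C; D/B] holding=E
step 4 (stack(E, C)): towers=[A; C/E; D/B] holding=-
step 5 (pickup(A)): towers=[C/E; D/B] holding=A

towers=[C/E; D/B] holding=A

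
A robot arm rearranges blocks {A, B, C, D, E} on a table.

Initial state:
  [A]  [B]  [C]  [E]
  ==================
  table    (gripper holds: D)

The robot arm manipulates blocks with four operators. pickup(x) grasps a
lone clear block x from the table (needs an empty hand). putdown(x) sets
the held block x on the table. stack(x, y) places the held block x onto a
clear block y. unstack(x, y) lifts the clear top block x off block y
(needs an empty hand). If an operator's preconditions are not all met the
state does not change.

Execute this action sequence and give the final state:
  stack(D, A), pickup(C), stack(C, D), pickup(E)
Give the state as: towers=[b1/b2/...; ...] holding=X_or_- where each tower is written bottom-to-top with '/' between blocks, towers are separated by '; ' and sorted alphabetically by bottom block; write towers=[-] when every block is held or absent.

step 1 (stack(D, A)): towers=[A/D; B; C; E] holding=-
step 2 (pickup(C)): towers=[A/D; B; E] holding=C
step 3 (stack(C, D)): towers=[A/D/C; B; E] holding=-
step 4 (pickup(E)): towers=[A/D/C; B] holding=E

towers=[A/D/C; B] holding=E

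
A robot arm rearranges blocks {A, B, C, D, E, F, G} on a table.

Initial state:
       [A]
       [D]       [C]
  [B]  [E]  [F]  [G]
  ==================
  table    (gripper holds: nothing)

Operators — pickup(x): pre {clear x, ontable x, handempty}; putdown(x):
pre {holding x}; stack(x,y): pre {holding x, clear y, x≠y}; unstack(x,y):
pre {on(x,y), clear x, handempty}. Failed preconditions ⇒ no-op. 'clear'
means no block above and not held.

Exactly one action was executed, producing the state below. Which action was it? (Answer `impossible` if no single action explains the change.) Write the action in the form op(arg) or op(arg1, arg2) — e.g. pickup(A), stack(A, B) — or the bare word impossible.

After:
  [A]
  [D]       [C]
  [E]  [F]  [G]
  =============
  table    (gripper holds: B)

target: towers=[E/D/A; F; G/C] holding=B
         pickup(B) → towers=[E/D/A; F; G/C] holding=B  ← match
         pickup(F) → towers=[B; E/D/A; G/C] holding=F
     unstack(A, D) → towers=[B; E/D; F; G/C] holding=A
     unstack(C, G) → towers=[B; E/D/A; F; G] holding=C

pickup(B)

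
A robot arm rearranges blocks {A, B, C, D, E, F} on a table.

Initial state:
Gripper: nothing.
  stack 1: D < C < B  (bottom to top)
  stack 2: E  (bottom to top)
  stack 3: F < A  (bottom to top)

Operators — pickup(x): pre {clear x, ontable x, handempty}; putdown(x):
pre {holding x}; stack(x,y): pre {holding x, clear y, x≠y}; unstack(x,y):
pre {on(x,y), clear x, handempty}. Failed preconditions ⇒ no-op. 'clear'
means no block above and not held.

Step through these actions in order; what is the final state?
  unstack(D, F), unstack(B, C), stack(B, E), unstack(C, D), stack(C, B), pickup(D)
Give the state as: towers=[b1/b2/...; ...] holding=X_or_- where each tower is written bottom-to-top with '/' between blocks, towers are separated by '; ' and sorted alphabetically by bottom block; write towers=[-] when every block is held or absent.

towers=[E/B/C; F/A] holding=D

step 1 (unstack(D, F)) [no-op]: towers=[D/C/B; E; F/A] holding=-
step 2 (unstack(B, C)): towers=[D/C; E; F/A] holding=B
step 3 (stack(B, E)): towers=[D/C; E/B; F/A] holding=-
step 4 (unstack(C, D)): towers=[D; E/B; F/A] holding=C
step 5 (stack(C, B)): towers=[D; E/B/C; F/A] holding=-
step 6 (pickup(D)): towers=[E/B/C; F/A] holding=D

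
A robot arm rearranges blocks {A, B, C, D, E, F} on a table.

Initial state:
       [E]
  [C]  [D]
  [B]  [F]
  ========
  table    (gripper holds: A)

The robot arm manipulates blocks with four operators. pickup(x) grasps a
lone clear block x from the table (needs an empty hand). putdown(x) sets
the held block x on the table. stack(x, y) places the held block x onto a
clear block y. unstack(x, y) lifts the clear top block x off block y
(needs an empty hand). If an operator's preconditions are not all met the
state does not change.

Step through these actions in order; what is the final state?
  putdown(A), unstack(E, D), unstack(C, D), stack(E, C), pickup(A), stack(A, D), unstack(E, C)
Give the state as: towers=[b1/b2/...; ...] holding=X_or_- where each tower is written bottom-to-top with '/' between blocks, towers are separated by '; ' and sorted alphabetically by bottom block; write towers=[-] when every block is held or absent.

towers=[B/C; F/D/A] holding=E

step 1 (putdown(A)): towers=[A; B/C; F/D/E] holding=-
step 2 (unstack(E, D)): towers=[A; B/C; F/D] holding=E
step 3 (unstack(C, D)) [no-op]: towers=[A; B/C; F/D] holding=E
step 4 (stack(E, C)): towers=[A; B/C/E; F/D] holding=-
step 5 (pickup(A)): towers=[B/C/E; F/D] holding=A
step 6 (stack(A, D)): towers=[B/C/E; F/D/A] holding=-
step 7 (unstack(E, C)): towers=[B/C; F/D/A] holding=E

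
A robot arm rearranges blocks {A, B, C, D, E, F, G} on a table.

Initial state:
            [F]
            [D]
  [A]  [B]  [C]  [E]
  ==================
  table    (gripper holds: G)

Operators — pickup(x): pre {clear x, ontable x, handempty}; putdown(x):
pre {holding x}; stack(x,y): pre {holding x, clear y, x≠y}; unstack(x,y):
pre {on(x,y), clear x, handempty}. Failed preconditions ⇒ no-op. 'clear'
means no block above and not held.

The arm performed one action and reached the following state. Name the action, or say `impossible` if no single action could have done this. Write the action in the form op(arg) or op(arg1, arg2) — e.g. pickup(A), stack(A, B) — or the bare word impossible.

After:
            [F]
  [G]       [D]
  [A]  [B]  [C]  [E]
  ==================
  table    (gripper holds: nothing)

target: towers=[A/G; B; C/D/F; E] holding=-
        putdown(G) → towers=[A; B; C/D/F; E; G] holding=-
       stack(G, B) → towers=[A; B/G; C/D/F; E] holding=-
       stack(G, F) → towers=[A; B; C/D/F/G; E] holding=-
       stack(G, A) → towers=[A/G; B; C/D/F; E] holding=-  ← match
       stack(G, E) → towers=[A; B; C/D/F; E/G] holding=-

stack(G, A)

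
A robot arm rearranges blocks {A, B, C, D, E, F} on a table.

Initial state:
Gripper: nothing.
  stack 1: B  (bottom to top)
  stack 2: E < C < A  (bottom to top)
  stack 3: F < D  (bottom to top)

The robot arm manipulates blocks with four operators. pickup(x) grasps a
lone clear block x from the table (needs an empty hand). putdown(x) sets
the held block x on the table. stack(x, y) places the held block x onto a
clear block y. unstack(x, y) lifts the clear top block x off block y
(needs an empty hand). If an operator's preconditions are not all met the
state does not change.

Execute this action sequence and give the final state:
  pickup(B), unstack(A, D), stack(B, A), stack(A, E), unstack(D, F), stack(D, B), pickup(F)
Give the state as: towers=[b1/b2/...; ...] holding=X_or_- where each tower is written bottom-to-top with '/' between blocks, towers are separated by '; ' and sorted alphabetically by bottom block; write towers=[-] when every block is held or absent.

towers=[E/C/A/B/D] holding=F

step 1 (pickup(B)): towers=[E/C/A; F/D] holding=B
step 2 (unstack(A, D)) [no-op]: towers=[E/C/A; F/D] holding=B
step 3 (stack(B, A)): towers=[E/C/A/B; F/D] holding=-
step 4 (stack(A, E)) [no-op]: towers=[E/C/A/B; F/D] holding=-
step 5 (unstack(D, F)): towers=[E/C/A/B; F] holding=D
step 6 (stack(D, B)): towers=[E/C/A/B/D; F] holding=-
step 7 (pickup(F)): towers=[E/C/A/B/D] holding=F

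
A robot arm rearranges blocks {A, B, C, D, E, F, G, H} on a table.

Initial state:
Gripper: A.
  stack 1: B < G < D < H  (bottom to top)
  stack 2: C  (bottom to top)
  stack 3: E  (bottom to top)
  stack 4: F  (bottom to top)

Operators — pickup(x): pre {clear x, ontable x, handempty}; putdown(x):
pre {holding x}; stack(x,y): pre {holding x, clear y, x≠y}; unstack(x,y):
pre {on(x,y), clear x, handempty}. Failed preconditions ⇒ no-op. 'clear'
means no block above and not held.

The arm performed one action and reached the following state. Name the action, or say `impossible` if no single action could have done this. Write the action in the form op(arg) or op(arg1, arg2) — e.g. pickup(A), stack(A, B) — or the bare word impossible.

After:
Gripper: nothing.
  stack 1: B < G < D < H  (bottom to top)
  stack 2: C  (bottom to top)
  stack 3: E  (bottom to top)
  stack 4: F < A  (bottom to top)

target: towers=[B/G/D/H; C; E; F/A] holding=-
        putdown(A) → towers=[A; B/G/D/H; C; E; F] holding=-
       stack(A, E) → towers=[B/G/D/H; C; E/A; F] holding=-
       stack(A, H) → towers=[B/G/D/H/A; C; E; F] holding=-
       stack(A, F) → towers=[B/G/D/H; C; E; F/A] holding=-  ← match
       stack(A, C) → towers=[B/G/D/H; C/A; E; F] holding=-

stack(A, F)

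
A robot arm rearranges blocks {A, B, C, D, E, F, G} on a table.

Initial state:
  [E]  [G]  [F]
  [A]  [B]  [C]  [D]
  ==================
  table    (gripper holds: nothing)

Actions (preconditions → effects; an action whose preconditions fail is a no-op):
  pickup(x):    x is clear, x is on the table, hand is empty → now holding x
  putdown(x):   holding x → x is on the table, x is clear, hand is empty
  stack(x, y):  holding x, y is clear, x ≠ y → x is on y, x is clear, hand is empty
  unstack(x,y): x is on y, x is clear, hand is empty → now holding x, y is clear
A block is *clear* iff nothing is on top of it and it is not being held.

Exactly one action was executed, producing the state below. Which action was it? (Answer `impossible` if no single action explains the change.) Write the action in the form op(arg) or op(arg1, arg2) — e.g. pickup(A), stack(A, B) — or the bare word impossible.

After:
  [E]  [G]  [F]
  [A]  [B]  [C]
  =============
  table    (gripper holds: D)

pickup(D)

target: towers=[A/E; B/G; C/F] holding=D
     unstack(F, C) → towers=[A/E; B/G; C; D] holding=F
     unstack(G, B) → towers=[A/E; B; C/F; D] holding=G
         pickup(D) → towers=[A/E; B/G; C/F] holding=D  ← match
     unstack(E, A) → towers=[A; B/G; C/F; D] holding=E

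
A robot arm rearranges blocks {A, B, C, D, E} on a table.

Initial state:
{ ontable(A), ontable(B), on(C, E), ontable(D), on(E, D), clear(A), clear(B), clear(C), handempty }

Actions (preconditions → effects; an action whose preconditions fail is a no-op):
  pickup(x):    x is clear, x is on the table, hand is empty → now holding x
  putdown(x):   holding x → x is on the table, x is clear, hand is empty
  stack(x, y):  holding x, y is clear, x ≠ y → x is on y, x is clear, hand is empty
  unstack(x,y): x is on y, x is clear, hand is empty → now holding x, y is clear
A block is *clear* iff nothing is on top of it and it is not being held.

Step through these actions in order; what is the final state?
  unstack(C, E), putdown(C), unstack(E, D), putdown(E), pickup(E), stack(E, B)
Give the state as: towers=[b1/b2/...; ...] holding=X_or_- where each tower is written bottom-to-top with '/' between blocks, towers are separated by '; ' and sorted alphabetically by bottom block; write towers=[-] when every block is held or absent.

towers=[A; B/E; C; D] holding=-

step 1 (unstack(C, E)): towers=[A; B; D/E] holding=C
step 2 (putdown(C)): towers=[A; B; C; D/E] holding=-
step 3 (unstack(E, D)): towers=[A; B; C; D] holding=E
step 4 (putdown(E)): towers=[A; B; C; D; E] holding=-
step 5 (pickup(E)): towers=[A; B; C; D] holding=E
step 6 (stack(E, B)): towers=[A; B/E; C; D] holding=-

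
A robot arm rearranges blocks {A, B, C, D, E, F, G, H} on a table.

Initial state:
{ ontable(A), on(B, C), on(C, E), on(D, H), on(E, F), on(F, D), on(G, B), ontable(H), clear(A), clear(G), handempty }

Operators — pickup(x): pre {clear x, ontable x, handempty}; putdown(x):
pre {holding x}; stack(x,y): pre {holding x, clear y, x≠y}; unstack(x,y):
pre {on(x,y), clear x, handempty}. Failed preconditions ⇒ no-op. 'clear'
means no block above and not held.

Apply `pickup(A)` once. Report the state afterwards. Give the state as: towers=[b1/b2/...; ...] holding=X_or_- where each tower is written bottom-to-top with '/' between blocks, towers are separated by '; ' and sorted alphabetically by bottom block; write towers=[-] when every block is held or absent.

before: towers=[A; H/D/F/E/C/B/G] holding=-
pre[pickup(A)]: clear(A) ✓, ontable(A) ✓, handempty ✓
all met → apply pickup(A)
after:  towers=[H/D/F/E/C/B/G] holding=A

towers=[H/D/F/E/C/B/G] holding=A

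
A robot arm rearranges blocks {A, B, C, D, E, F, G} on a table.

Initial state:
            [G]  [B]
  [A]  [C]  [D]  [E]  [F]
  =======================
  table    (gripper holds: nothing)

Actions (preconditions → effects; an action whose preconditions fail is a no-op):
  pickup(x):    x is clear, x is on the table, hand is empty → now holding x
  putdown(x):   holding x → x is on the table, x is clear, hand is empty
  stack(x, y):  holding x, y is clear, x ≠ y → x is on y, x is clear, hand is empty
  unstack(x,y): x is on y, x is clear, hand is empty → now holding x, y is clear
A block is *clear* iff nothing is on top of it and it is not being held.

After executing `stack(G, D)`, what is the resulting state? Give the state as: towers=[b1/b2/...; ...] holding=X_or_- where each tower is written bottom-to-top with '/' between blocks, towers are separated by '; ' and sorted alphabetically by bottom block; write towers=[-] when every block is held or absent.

before: towers=[A; C; D/G; E/B; F] holding=-
pre[stack(G, D)]: holding(G) no, clear(D) no, G≠D yes
holding(G), clear(D) unmet → stack(G, D) is a no-op
after:  towers=[A; C; D/G; E/B; F] holding=-

towers=[A; C; D/G; E/B; F] holding=-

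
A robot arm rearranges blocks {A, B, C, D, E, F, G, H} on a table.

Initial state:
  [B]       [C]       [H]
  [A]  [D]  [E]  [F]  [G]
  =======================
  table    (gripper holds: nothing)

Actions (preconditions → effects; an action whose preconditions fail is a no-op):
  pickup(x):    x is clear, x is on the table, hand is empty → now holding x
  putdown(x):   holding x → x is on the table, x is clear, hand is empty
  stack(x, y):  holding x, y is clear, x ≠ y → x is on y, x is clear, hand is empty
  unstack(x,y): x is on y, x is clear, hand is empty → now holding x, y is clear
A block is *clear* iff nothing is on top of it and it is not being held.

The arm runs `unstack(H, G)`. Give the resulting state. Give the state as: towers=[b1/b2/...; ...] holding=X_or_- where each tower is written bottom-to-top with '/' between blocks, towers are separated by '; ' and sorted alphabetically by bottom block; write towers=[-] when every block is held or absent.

towers=[A/B; D; E/C; F; G] holding=H

before: towers=[A/B; D; E/C; F; G/H] holding=-
pre[unstack(H, G)]: on(H,G) ok, clear(H) ok, handempty ok
all met → apply unstack(H, G)
after:  towers=[A/B; D; E/C; F; G] holding=H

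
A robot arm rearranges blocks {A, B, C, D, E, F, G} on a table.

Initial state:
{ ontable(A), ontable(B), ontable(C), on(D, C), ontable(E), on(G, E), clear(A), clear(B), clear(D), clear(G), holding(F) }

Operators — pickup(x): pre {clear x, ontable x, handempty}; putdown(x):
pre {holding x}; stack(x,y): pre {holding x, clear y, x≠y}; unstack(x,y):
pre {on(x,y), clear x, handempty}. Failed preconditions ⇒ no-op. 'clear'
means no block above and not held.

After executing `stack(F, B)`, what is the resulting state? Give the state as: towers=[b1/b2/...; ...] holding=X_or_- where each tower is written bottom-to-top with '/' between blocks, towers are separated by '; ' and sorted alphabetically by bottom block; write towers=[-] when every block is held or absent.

towers=[A; B/F; C/D; E/G] holding=-

before: towers=[A; B; C/D; E/G] holding=F
pre[stack(F, B)]: holding(F) yes, clear(B) yes, F≠B yes
all met → apply stack(F, B)
after:  towers=[A; B/F; C/D; E/G] holding=-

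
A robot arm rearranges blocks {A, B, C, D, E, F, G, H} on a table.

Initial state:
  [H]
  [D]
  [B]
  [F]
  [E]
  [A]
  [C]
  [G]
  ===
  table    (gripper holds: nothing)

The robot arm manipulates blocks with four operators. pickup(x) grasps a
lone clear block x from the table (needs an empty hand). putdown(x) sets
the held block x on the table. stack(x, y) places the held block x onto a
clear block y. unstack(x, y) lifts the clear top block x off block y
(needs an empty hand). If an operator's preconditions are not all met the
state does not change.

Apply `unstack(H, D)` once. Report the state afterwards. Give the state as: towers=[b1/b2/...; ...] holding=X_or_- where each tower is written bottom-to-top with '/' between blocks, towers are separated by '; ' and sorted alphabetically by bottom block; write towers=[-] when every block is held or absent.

towers=[G/C/A/E/F/B/D] holding=H

before: towers=[G/C/A/E/F/B/D/H] holding=-
pre[unstack(H, D)]: on(H,D) ✓, clear(H) ✓, handempty ✓
all met → apply unstack(H, D)
after:  towers=[G/C/A/E/F/B/D] holding=H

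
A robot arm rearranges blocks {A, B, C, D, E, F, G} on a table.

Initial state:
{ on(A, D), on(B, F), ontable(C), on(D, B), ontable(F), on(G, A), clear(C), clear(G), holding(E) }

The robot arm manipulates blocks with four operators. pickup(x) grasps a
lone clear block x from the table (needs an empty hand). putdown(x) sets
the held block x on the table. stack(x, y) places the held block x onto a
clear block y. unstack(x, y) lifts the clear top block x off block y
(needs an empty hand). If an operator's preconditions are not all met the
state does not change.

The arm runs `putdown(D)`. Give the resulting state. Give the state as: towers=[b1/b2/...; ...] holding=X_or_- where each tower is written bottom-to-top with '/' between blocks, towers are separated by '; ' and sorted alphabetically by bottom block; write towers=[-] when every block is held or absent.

towers=[C; F/B/D/A/G] holding=E

before: towers=[C; F/B/D/A/G] holding=E
pre[putdown(D)]: holding(D) fail
holding(D) unmet → putdown(D) is a no-op
after:  towers=[C; F/B/D/A/G] holding=E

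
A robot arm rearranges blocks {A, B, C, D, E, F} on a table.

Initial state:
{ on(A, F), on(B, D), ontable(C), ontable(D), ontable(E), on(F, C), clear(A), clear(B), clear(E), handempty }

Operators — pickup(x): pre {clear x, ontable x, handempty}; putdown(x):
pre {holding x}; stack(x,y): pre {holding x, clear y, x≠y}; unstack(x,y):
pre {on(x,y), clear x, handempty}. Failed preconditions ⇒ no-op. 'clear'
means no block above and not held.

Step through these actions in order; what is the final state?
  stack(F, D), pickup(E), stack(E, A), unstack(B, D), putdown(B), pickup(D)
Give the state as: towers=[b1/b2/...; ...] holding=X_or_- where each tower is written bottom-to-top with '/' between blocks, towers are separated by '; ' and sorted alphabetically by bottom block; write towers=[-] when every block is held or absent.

towers=[B; C/F/A/E] holding=D

step 1 (stack(F, D)) [no-op]: towers=[C/F/A; D/B; E] holding=-
step 2 (pickup(E)): towers=[C/F/A; D/B] holding=E
step 3 (stack(E, A)): towers=[C/F/A/E; D/B] holding=-
step 4 (unstack(B, D)): towers=[C/F/A/E; D] holding=B
step 5 (putdown(B)): towers=[B; C/F/A/E; D] holding=-
step 6 (pickup(D)): towers=[B; C/F/A/E] holding=D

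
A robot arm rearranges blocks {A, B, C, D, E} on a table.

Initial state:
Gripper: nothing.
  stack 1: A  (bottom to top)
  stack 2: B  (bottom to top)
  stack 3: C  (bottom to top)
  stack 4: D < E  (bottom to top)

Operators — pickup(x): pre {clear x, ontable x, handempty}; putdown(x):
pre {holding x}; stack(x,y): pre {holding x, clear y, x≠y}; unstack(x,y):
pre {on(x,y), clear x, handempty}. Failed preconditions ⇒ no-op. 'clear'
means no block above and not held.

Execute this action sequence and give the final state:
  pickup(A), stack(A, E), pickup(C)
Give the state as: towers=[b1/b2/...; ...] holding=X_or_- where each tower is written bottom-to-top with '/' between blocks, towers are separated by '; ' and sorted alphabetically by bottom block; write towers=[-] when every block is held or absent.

step 1 (pickup(A)): towers=[B; C; D/E] holding=A
step 2 (stack(A, E)): towers=[B; C; D/E/A] holding=-
step 3 (pickup(C)): towers=[B; D/E/A] holding=C

towers=[B; D/E/A] holding=C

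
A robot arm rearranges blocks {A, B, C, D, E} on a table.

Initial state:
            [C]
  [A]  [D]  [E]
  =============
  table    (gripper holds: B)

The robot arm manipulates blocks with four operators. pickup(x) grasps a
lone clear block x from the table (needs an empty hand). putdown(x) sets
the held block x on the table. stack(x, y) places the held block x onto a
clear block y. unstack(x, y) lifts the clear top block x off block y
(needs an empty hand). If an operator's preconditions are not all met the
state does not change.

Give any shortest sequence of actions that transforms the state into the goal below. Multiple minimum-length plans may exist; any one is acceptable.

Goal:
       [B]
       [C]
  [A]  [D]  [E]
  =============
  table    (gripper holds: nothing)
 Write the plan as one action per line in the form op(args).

putdown(B)
unstack(C, E)
stack(C, D)
pickup(B)
stack(B, C)

step 1 (putdown(B)): towers=[A; B; D; E/C] holding=-
step 2 (unstack(C, E)): towers=[A; B; D; E] holding=C
step 3 (stack(C, D)): towers=[A; B; D/C; E] holding=-
step 4 (pickup(B)): towers=[A; D/C; E] holding=B
step 5 (stack(B, C)): towers=[A; D/C/B; E] holding=-
goal check: towers=[A; D/C/B; E] holding=- — reached (length 5, optimal by BFS)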